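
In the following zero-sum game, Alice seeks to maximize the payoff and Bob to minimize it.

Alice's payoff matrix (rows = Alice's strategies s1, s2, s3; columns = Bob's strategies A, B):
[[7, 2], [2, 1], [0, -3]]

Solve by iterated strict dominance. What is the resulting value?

2

Row s3 is strictly dominated by row s1 (7>0, 2>-3); eliminate s3.
Column A is strictly dominated by B for Bob (2<7, 1<2); eliminate A.
Row s2 is strictly dominated by row s1 (2>1); eliminate s2.
Only (s1, B) remains, with payoff 2.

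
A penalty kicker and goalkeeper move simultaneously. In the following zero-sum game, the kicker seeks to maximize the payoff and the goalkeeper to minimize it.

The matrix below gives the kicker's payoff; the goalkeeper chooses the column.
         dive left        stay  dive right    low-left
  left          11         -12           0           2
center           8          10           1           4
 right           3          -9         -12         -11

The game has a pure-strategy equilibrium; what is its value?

1

Row minima: -12, 1, -12 → the kicker's maximin is 1.
Column maxima: 11, 10, 1, 4 → the goalkeeper's minimax is 1.
They coincide at (center, dive right), so the value is 1.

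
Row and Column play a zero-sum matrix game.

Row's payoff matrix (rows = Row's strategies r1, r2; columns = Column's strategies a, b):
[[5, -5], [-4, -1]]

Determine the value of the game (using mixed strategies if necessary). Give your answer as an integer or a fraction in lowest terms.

-25/13

Row minima are -5 and -4, so Row's maximin is -4; column maxima are 5 and -1, so Column's minimax is -1. These differ, so the equilibrium is in mixed strategies.
Let Row play r1 with probability p. Column is indifferent when 5p − 4(1−p) = −5p − (1−p), giving p = 3/13.
Let Column play a with probability q. Row is indifferent when 5q − 5(1−q) = −4q − (1−q), giving q = 4/13.
The value is 5·(4/13) + (-5)·(9/13) = -25/13.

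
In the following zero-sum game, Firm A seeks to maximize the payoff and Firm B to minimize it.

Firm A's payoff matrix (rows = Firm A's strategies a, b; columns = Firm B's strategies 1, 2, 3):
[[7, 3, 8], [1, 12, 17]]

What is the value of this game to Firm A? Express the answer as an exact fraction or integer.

Column 3 is strictly dominated by 2 for Firm B (it gives Firm A more in every row).
The remaining 2×2 game on (a, b) × (1, 2) has no saddle point. Let Firm A play a with probability p; indifference gives 7p + (1−p) = 3p + 12(1−p), so p = 11/15.
Similarly Firm B's optimal q on 1 is 3/5, and the value is 7·(3/5) + (3)·(2/5) = 27/5.

27/5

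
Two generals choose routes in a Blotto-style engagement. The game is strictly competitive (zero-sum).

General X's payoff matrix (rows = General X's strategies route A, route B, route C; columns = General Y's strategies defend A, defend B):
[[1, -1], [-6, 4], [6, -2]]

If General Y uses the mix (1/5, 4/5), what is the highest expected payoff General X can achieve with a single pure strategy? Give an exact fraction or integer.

route A: (1)·(1/5) + (-1)·(4/5) = -3/5.
route B: (-6)·(1/5) + (4)·(4/5) = 2.
route C: (6)·(1/5) + (-2)·(4/5) = -2/5.
The best pure response is route B with expected payoff 2.

2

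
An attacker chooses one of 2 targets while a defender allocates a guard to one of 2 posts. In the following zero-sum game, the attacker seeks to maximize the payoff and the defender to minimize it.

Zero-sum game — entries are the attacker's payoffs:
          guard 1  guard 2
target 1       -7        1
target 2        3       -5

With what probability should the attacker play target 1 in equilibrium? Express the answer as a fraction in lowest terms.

Row minima are -7 and -5, so the attacker's maximin is -5; column maxima are 3 and 1, so the defender's minimax is 1. These differ, so the equilibrium is in mixed strategies.
Let the attacker play target 1 with probability p. The defender is indifferent when −7p + 3(1−p) = p − 5(1−p), giving p = 1/2.

1/2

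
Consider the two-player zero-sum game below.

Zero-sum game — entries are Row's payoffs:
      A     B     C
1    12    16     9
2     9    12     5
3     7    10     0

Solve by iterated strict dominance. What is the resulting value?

Row 2 is strictly dominated by row 1 (12>9, 16>12, 9>5); eliminate 2.
Column A is strictly dominated by C for Column (9<12, 0<7); eliminate A.
Column B is strictly dominated by C for Column (9<16, 0<10); eliminate B.
Row 3 is strictly dominated by row 1 (9>0); eliminate 3.
Only (1, C) remains, with payoff 9.

9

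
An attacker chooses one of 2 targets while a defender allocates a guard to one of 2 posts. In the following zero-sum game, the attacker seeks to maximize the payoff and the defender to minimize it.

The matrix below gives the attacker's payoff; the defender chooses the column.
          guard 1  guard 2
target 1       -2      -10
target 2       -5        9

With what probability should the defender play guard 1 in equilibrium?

19/22

Row minima are -10 and -5, so the attacker's maximin is -5; column maxima are -2 and 9, so the defender's minimax is -2. These differ, so the equilibrium is in mixed strategies.
Let the defender play guard 1 with probability q. The attacker is indifferent when −2q − 10(1−q) = −5q + 9(1−q), giving q = 19/22.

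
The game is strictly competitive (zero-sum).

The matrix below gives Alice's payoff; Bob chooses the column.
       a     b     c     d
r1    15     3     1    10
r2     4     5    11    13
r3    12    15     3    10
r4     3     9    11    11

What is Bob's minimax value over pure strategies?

The worst case (largest entry) in each column is a: 15, b: 15, c: 11, d: 13.
The best (smallest) of these is 11.

11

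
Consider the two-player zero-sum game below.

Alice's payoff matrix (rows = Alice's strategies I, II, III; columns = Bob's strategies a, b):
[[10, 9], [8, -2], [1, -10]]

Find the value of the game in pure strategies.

Row minima: 9, -2, -10 → Alice's maximin is 9.
Column maxima: 10, 9 → Bob's minimax is 9.
They coincide at (I, b), so the value is 9.

9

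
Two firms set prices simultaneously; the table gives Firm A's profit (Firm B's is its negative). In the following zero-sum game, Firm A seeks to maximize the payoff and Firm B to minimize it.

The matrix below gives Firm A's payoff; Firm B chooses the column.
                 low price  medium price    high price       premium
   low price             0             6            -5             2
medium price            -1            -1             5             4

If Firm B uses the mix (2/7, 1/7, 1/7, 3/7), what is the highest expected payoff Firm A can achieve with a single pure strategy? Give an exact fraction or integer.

low price: (0)·(2/7) + (6)·(1/7) + (-5)·(1/7) + (2)·(3/7) = 1.
medium price: (-1)·(2/7) + (-1)·(1/7) + (5)·(1/7) + (4)·(3/7) = 2.
The best pure response is medium price with expected payoff 2.

2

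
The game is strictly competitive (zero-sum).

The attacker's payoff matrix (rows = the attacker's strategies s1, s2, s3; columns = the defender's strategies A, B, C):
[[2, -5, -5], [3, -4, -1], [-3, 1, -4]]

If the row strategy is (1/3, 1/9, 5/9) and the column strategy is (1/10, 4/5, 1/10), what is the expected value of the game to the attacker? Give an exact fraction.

Against (1/10, 4/5, 1/10), each row's expected payoff is s1: -43/10; s2: -3; s3: 1/10.
Taking the (1/3, 1/9, 5/9)-weighted average: (1/3)·(-43/10) + (1/9)·(-3) + (5/9)·(1/10) = -77/45.

-77/45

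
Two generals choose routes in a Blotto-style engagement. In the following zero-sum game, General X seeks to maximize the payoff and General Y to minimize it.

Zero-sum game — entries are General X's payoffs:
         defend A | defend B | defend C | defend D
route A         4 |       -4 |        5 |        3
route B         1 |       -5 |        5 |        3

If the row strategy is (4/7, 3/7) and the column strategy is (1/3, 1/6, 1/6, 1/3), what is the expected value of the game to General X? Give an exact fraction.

2

Against (1/3, 1/6, 1/6, 1/3), each row's expected payoff is route A: 5/2; route B: 4/3.
Taking the (4/7, 3/7)-weighted average: (4/7)·(5/2) + (3/7)·(4/3) = 2.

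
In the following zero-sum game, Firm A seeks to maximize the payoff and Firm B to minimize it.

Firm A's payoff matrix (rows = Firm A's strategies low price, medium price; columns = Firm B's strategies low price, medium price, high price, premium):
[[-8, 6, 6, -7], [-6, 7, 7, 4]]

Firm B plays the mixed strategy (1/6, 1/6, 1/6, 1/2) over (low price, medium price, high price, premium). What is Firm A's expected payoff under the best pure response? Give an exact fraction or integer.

low price: (-8)·(1/6) + (6)·(1/6) + (6)·(1/6) + (-7)·(1/2) = -17/6.
medium price: (-6)·(1/6) + (7)·(1/6) + (7)·(1/6) + (4)·(1/2) = 10/3.
The best pure response is medium price with expected payoff 10/3.

10/3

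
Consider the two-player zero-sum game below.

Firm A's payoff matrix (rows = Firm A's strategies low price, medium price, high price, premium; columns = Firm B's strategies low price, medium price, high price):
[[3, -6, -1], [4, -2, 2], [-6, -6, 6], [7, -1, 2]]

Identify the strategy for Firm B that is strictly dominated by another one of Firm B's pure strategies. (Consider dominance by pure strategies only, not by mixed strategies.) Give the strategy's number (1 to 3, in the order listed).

3

Firm B prefers columns that give Firm A less. Compare high price with medium price: -6 < -1, -2 < 2, -6 < 6, -1 < 2.
So medium price strictly dominates high price for Firm B; high price is strictly dominated.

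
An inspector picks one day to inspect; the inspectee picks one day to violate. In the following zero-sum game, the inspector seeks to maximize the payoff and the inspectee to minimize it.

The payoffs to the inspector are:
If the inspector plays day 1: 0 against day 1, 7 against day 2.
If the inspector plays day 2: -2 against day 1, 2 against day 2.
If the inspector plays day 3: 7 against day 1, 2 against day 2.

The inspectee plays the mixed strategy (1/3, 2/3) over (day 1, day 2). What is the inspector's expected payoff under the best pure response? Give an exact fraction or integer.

day 1: (0)·(1/3) + (7)·(2/3) = 14/3.
day 2: (-2)·(1/3) + (2)·(2/3) = 2/3.
day 3: (7)·(1/3) + (2)·(2/3) = 11/3.
The best pure response is day 1 with expected payoff 14/3.

14/3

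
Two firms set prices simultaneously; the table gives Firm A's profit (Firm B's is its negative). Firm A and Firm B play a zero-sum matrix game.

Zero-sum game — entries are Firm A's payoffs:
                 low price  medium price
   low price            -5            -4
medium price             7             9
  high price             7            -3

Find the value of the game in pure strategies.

Row minima: -5, 7, -3 → Firm A's maximin is 7.
Column maxima: 7, 9 → Firm B's minimax is 7.
They coincide at (medium price, low price), so the value is 7.

7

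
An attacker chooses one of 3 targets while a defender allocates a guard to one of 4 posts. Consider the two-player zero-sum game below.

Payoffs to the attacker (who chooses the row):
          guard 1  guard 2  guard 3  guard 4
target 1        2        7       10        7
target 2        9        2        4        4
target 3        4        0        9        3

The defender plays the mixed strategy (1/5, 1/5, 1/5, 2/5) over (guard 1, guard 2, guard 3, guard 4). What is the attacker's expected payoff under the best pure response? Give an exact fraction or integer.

33/5

target 1: (2)·(1/5) + (7)·(1/5) + (10)·(1/5) + (7)·(2/5) = 33/5.
target 2: (9)·(1/5) + (2)·(1/5) + (4)·(1/5) + (4)·(2/5) = 23/5.
target 3: (4)·(1/5) + (0)·(1/5) + (9)·(1/5) + (3)·(2/5) = 19/5.
The best pure response is target 1 with expected payoff 33/5.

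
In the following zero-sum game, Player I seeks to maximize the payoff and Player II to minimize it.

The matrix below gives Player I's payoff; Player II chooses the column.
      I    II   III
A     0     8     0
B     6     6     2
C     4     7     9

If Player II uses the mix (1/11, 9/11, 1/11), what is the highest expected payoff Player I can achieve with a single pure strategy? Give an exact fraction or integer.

76/11

A: (0)·(1/11) + (8)·(9/11) + (0)·(1/11) = 72/11.
B: (6)·(1/11) + (6)·(9/11) + (2)·(1/11) = 62/11.
C: (4)·(1/11) + (7)·(9/11) + (9)·(1/11) = 76/11.
The best pure response is C with expected payoff 76/11.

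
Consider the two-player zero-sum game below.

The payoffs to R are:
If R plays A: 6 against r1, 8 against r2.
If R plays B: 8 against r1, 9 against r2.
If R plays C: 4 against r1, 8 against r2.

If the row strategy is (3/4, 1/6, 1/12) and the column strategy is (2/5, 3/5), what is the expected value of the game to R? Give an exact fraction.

221/30

Against (2/5, 3/5), each row's expected payoff is A: 36/5; B: 43/5; C: 32/5.
Taking the (3/4, 1/6, 1/12)-weighted average: (3/4)·(36/5) + (1/6)·(43/5) + (1/12)·(32/5) = 221/30.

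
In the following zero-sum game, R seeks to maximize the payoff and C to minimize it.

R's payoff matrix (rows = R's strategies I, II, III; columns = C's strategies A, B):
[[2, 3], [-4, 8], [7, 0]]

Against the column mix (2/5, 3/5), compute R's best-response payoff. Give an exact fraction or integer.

16/5

I: (2)·(2/5) + (3)·(3/5) = 13/5.
II: (-4)·(2/5) + (8)·(3/5) = 16/5.
III: (7)·(2/5) + (0)·(3/5) = 14/5.
The best pure response is II with expected payoff 16/5.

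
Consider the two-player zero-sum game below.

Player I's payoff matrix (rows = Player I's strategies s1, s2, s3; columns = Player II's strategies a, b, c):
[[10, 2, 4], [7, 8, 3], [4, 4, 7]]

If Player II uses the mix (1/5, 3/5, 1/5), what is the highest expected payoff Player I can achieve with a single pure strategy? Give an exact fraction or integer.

34/5

s1: (10)·(1/5) + (2)·(3/5) + (4)·(1/5) = 4.
s2: (7)·(1/5) + (8)·(3/5) + (3)·(1/5) = 34/5.
s3: (4)·(1/5) + (4)·(3/5) + (7)·(1/5) = 23/5.
The best pure response is s2 with expected payoff 34/5.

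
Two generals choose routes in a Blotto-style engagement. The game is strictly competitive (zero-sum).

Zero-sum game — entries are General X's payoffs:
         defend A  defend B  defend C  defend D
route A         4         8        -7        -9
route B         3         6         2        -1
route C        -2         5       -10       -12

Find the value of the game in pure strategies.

Row minima: -9, -1, -12 → General X's maximin is -1.
Column maxima: 4, 8, 2, -1 → General Y's minimax is -1.
They coincide at (route B, defend D), so the value is -1.

-1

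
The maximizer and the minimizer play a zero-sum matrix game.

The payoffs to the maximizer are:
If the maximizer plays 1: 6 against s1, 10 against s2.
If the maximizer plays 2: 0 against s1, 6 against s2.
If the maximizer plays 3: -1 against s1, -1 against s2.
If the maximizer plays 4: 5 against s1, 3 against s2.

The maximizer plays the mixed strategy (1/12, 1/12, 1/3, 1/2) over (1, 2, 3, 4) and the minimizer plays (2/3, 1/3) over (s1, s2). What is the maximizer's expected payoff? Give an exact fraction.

Against (2/3, 1/3), each row's expected payoff is 1: 22/3; 2: 2; 3: -1; 4: 13/3.
Taking the (1/12, 1/12, 1/3, 1/2)-weighted average: (1/12)·(22/3) + (1/12)·(2) + (1/3)·(-1) + (1/2)·(13/3) = 47/18.

47/18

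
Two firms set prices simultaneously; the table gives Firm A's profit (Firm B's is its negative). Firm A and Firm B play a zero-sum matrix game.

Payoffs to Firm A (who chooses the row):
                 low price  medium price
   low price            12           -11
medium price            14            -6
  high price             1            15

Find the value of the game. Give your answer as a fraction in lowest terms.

108/17

Row low price is strictly dominated by row medium price, so Firm A never plays it.
The remaining 2×2 game on (medium price, high price) × (low price, medium price) has no saddle point. Let Firm A play medium price with probability p; indifference gives 14p + (1−p) = −6p + 15(1−p), so p = 7/17.
Similarly Firm B's optimal q on low price is 21/34, and the value is 14·(21/34) + (-6)·(13/34) = 108/17.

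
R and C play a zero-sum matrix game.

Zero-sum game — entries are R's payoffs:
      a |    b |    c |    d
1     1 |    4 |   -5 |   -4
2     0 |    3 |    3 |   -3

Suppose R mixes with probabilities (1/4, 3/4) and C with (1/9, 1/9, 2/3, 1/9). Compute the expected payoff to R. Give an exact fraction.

25/36

Against (1/9, 1/9, 2/3, 1/9), each row's expected payoff is 1: -29/9; 2: 2.
Taking the (1/4, 3/4)-weighted average: (1/4)·(-29/9) + (3/4)·(2) = 25/36.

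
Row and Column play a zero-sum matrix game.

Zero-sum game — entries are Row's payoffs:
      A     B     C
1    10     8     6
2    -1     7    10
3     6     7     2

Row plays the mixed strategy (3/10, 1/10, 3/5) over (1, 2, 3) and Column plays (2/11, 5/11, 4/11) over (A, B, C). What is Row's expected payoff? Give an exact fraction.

131/22

Against (2/11, 5/11, 4/11), each row's expected payoff is 1: 84/11; 2: 73/11; 3: 5.
Taking the (3/10, 1/10, 3/5)-weighted average: (3/10)·(84/11) + (1/10)·(73/11) + (3/5)·(5) = 131/22.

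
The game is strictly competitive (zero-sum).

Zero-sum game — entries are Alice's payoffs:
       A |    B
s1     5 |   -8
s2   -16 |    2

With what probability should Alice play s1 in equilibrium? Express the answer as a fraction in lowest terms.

18/31

Row minima are -8 and -16, so Alice's maximin is -8; column maxima are 5 and 2, so Bob's minimax is 2. These differ, so the equilibrium is in mixed strategies.
Let Alice play s1 with probability p. Bob is indifferent when 5p − 16(1−p) = −8p + 2(1−p), giving p = 18/31.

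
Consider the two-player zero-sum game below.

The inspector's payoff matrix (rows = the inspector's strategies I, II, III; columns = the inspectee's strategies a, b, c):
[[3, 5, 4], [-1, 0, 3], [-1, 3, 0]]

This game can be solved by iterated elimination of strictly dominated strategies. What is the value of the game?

3

Row II is strictly dominated by row I (3>-1, 5>0, 4>3); eliminate II.
Column c is strictly dominated by a for the inspectee (3<4, -1<0); eliminate c.
Column b is strictly dominated by a for the inspectee (3<5, -1<3); eliminate b.
Row III is strictly dominated by row I (3>-1); eliminate III.
Only (I, a) remains, with payoff 3.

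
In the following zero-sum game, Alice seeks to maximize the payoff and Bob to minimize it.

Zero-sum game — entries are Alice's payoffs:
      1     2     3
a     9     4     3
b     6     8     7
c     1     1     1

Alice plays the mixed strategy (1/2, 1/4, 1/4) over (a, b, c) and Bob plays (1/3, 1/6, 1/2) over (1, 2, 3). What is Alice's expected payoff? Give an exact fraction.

Against (1/3, 1/6, 1/2), each row's expected payoff is a: 31/6; b: 41/6; c: 1.
Taking the (1/2, 1/4, 1/4)-weighted average: (1/2)·(31/6) + (1/4)·(41/6) + (1/4)·(1) = 109/24.

109/24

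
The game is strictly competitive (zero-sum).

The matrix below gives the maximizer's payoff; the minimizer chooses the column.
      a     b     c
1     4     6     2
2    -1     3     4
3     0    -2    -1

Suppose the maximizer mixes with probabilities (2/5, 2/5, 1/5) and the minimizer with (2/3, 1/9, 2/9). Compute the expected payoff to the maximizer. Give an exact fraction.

74/45

Against (2/3, 1/9, 2/9), each row's expected payoff is 1: 34/9; 2: 5/9; 3: -4/9.
Taking the (2/5, 2/5, 1/5)-weighted average: (2/5)·(34/9) + (2/5)·(5/9) + (1/5)·(-4/9) = 74/45.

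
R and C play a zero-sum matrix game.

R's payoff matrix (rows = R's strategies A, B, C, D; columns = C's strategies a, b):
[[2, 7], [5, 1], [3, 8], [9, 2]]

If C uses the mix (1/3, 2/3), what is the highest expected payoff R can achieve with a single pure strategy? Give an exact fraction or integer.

A: (2)·(1/3) + (7)·(2/3) = 16/3.
B: (5)·(1/3) + (1)·(2/3) = 7/3.
C: (3)·(1/3) + (8)·(2/3) = 19/3.
D: (9)·(1/3) + (2)·(2/3) = 13/3.
The best pure response is C with expected payoff 19/3.

19/3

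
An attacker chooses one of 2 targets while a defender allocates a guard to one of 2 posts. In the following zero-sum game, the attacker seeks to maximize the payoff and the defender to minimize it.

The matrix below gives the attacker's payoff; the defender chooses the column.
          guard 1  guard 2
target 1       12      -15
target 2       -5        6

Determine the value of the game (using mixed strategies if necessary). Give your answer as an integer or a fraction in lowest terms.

-3/38

Row minima are -15 and -5, so the attacker's maximin is -5; column maxima are 12 and 6, so the defender's minimax is 6. These differ, so the equilibrium is in mixed strategies.
Let the attacker play target 1 with probability p. The defender is indifferent when 12p − 5(1−p) = −15p + 6(1−p), giving p = 11/38.
Let the defender play guard 1 with probability q. The attacker is indifferent when 12q − 15(1−q) = −5q + 6(1−q), giving q = 21/38.
The value is 12·(21/38) + (-15)·(17/38) = -3/38.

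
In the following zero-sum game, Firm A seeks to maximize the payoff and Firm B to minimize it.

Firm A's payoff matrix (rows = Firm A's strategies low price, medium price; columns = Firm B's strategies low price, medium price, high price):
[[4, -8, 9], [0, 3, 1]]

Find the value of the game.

Column high price is strictly dominated by low price for Firm B (it gives Firm A more in every row).
The remaining 2×2 game on (low price, medium price) × (low price, medium price) has no saddle point. Let Firm A play low price with probability p; indifference gives 4p = −8p + 3(1−p), so p = 1/5.
Similarly Firm B's optimal q on low price is 11/15, and the value is 4·(11/15) + (-8)·(4/15) = 4/5.

4/5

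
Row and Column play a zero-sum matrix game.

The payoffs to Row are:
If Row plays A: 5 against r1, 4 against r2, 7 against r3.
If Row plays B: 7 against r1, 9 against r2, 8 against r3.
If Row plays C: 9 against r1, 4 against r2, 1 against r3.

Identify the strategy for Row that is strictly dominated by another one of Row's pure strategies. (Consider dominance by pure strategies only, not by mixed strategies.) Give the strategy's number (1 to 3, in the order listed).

1

Compare A with B: 7 > 5, 9 > 4, 8 > 7.
So B strictly dominates A for Row; A is strictly dominated.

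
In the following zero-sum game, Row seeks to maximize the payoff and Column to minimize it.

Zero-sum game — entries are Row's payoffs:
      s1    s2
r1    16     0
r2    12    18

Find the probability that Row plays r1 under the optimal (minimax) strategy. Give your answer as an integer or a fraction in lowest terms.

3/11

Row minima are 0 and 12, so Row's maximin is 12; column maxima are 16 and 18, so Column's minimax is 16. These differ, so the equilibrium is in mixed strategies.
Let Row play r1 with probability p. Column is indifferent when 16p + 12(1−p) = 18(1−p), giving p = 3/11.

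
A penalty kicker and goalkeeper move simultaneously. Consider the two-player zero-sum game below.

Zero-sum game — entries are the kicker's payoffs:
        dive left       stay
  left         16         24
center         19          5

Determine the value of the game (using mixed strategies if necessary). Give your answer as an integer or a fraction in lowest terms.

Row minima are 16 and 5, so the kicker's maximin is 16; column maxima are 19 and 24, so the goalkeeper's minimax is 19. These differ, so the equilibrium is in mixed strategies.
Let the kicker play left with probability p. The goalkeeper is indifferent when 16p + 19(1−p) = 24p + 5(1−p), giving p = 7/11.
Let the goalkeeper play dive left with probability q. The kicker is indifferent when 16q + 24(1−q) = 19q + 5(1−q), giving q = 19/22.
The value is 16·(19/22) + (24)·(3/22) = 188/11.

188/11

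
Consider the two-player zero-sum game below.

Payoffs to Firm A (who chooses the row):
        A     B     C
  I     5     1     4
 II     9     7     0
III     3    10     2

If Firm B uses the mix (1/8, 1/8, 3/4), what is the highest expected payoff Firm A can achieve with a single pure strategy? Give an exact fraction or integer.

15/4

I: (5)·(1/8) + (1)·(1/8) + (4)·(3/4) = 15/4.
II: (9)·(1/8) + (7)·(1/8) + (0)·(3/4) = 2.
III: (3)·(1/8) + (10)·(1/8) + (2)·(3/4) = 25/8.
The best pure response is I with expected payoff 15/4.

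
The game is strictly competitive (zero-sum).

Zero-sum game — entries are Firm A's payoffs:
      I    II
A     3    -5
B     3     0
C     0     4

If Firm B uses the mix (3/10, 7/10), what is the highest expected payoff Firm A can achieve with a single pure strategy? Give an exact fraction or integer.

14/5

A: (3)·(3/10) + (-5)·(7/10) = -13/5.
B: (3)·(3/10) + (0)·(7/10) = 9/10.
C: (0)·(3/10) + (4)·(7/10) = 14/5.
The best pure response is C with expected payoff 14/5.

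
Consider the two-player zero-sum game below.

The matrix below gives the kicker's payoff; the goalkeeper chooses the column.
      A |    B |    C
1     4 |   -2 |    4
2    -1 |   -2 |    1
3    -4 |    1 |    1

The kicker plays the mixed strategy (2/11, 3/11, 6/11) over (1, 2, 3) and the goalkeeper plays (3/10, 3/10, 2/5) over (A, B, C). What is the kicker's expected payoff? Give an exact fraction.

-1/110

Against (3/10, 3/10, 2/5), each row's expected payoff is 1: 11/5; 2: -1/2; 3: -1/2.
Taking the (2/11, 3/11, 6/11)-weighted average: (2/11)·(11/5) + (3/11)·(-1/2) + (6/11)·(-1/2) = -1/110.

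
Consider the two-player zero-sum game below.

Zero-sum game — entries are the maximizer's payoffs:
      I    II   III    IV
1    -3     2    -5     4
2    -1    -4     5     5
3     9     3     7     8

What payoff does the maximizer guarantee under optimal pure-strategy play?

3

Row minima: -5, -4, 3 → the maximizer's maximin is 3.
Column maxima: 9, 3, 7, 8 → the minimizer's minimax is 3.
They coincide at (3, II), so the value is 3.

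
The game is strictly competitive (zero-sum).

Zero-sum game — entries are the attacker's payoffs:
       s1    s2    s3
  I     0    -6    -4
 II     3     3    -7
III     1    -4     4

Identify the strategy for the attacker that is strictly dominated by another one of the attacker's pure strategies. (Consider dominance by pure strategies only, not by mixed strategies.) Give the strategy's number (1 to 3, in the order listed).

Compare I with III: 1 > 0, -4 > -6, 4 > -4.
So III strictly dominates I for the attacker; I is strictly dominated.

1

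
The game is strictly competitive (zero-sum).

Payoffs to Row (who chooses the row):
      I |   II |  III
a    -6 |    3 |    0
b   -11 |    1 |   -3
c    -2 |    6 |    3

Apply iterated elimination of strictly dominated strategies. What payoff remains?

-2

Column III is strictly dominated by I for Column (-6<0, -11<-3, -2<3); eliminate III.
Column II is strictly dominated by I for Column (-6<3, -11<1, -2<6); eliminate II.
Row a is strictly dominated by row c (-2>-6); eliminate a.
Row b is strictly dominated by row c (-2>-11); eliminate b.
Only (c, I) remains, with payoff -2.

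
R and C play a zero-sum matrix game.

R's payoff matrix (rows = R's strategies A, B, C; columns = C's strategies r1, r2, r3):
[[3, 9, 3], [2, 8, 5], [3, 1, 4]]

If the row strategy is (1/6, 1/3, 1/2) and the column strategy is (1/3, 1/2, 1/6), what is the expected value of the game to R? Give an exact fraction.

47/12

Against (1/3, 1/2, 1/6), each row's expected payoff is A: 6; B: 11/2; C: 13/6.
Taking the (1/6, 1/3, 1/2)-weighted average: (1/6)·(6) + (1/3)·(11/2) + (1/2)·(13/6) = 47/12.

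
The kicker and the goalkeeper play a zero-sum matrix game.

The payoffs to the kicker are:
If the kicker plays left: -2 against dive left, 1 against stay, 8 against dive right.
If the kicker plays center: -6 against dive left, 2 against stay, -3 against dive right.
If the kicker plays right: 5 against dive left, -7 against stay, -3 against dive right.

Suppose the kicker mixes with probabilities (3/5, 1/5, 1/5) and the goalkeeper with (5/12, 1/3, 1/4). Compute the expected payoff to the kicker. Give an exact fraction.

11/60

Against (5/12, 1/3, 1/4), each row's expected payoff is left: 3/2; center: -31/12; right: -1.
Taking the (3/5, 1/5, 1/5)-weighted average: (3/5)·(3/2) + (1/5)·(-31/12) + (1/5)·(-1) = 11/60.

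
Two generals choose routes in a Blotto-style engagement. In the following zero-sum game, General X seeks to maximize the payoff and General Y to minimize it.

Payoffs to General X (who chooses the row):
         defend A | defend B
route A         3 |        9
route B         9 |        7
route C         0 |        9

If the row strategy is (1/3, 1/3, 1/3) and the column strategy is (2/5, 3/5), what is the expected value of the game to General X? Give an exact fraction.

Against (2/5, 3/5), each row's expected payoff is route A: 33/5; route B: 39/5; route C: 27/5.
Taking the (1/3, 1/3, 1/3)-weighted average: (1/3)·(33/5) + (1/3)·(39/5) + (1/3)·(27/5) = 33/5.

33/5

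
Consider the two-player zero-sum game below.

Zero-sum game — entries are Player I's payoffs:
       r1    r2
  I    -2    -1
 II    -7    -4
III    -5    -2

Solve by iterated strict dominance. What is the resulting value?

-2

Row II is strictly dominated by row I (-2>-7, -1>-4); eliminate II.
Column r2 is strictly dominated by r1 for Player II (-2<-1, -5<-2); eliminate r2.
Row III is strictly dominated by row I (-2>-5); eliminate III.
Only (I, r1) remains, with payoff -2.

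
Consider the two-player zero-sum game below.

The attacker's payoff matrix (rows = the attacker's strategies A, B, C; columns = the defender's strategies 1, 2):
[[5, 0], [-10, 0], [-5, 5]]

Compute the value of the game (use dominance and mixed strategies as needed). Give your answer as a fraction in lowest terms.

Row B is strictly dominated by row C, so the attacker never plays it.
The remaining 2×2 game on (A, C) × (1, 2) has no saddle point. Let the attacker play A with probability p; indifference gives 5p − 5(1−p) = 5(1−p), so p = 2/3.
Similarly the defender's optimal q on 1 is 1/3, and the value is 5·(1/3) + (0)·(2/3) = 5/3.

5/3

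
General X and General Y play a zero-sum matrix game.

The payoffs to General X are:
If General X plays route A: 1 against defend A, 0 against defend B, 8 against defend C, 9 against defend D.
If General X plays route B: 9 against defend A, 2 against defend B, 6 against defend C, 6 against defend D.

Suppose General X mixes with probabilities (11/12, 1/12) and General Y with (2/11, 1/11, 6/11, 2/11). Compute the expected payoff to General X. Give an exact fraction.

Against (2/11, 1/11, 6/11, 2/11), each row's expected payoff is route A: 68/11; route B: 68/11.
Taking the (11/12, 1/12)-weighted average: (11/12)·(68/11) + (1/12)·(68/11) = 68/11.

68/11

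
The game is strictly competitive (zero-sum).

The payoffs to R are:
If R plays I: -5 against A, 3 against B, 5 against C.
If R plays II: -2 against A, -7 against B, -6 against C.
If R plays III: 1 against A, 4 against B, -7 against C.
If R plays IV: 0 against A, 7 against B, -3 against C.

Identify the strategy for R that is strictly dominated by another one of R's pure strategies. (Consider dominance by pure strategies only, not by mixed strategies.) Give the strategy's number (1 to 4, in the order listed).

Compare II with IV: 0 > -2, 7 > -7, -3 > -6.
So IV strictly dominates II for R; II is strictly dominated.

2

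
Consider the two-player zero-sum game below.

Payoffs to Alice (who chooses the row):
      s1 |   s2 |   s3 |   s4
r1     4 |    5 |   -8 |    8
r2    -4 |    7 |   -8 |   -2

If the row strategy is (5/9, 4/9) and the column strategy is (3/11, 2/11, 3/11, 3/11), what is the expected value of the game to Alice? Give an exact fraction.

Against (3/11, 2/11, 3/11, 3/11), each row's expected payoff is r1: 2; r2: -28/11.
Taking the (5/9, 4/9)-weighted average: (5/9)·(2) + (4/9)·(-28/11) = -2/99.

-2/99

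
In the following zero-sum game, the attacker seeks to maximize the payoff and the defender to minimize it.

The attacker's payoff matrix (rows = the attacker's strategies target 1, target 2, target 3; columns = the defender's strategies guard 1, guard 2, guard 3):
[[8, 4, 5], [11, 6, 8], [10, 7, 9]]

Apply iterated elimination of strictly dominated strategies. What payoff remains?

7

Row target 1 is strictly dominated by row target 2 (11>8, 6>4, 8>5); eliminate target 1.
Column guard 1 is strictly dominated by guard 2 for the defender (6<11, 7<10); eliminate guard 1.
Row target 2 is strictly dominated by row target 3 (7>6, 9>8); eliminate target 2.
Column guard 3 is strictly dominated by guard 2 for the defender (7<9); eliminate guard 3.
Only (target 3, guard 2) remains, with payoff 7.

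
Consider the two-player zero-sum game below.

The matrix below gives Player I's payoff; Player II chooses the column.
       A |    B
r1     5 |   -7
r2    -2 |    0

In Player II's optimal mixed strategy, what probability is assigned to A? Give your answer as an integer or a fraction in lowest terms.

1/2

Row minima are -7 and -2, so Player I's maximin is -2; column maxima are 5 and 0, so Player II's minimax is 0. These differ, so the equilibrium is in mixed strategies.
Let Player II play A with probability q. Player I is indifferent when 5q − 7(1−q) = −2q, giving q = 1/2.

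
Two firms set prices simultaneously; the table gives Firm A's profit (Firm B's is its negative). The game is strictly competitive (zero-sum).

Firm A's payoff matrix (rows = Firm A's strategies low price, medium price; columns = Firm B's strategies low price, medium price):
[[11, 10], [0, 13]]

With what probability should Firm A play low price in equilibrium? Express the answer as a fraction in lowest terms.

13/14

Row minima are 10 and 0, so Firm A's maximin is 10; column maxima are 11 and 13, so Firm B's minimax is 11. These differ, so the equilibrium is in mixed strategies.
Let Firm A play low price with probability p. Firm B is indifferent when 11p = 10p + 13(1−p), giving p = 13/14.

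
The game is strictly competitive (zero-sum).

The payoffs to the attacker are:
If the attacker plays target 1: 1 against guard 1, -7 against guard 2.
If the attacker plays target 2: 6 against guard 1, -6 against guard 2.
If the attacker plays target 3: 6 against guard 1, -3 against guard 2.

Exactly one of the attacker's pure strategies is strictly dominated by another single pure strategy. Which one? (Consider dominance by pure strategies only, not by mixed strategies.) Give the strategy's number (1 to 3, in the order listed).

Compare target 1 with target 2: 6 > 1, -6 > -7.
So target 2 strictly dominates target 1 for the attacker; target 1 is strictly dominated.

1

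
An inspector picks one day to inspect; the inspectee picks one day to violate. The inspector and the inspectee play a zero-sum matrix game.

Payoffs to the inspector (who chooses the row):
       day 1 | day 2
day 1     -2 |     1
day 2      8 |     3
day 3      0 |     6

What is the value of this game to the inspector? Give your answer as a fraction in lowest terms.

48/11

Row day 1 is strictly dominated by row day 3, so the inspector never plays it.
The remaining 2×2 game on (day 2, day 3) × (day 1, day 2) has no saddle point. Let the inspector play day 2 with probability p; indifference gives 8p = 3p + 6(1−p), so p = 6/11.
Similarly the inspectee's optimal q on day 1 is 3/11, and the value is 8·(3/11) + (3)·(8/11) = 48/11.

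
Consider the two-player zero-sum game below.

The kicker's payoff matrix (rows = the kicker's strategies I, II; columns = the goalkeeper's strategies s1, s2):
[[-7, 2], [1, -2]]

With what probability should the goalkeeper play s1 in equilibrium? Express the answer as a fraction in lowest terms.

1/3

Row minima are -7 and -2, so the kicker's maximin is -2; column maxima are 1 and 2, so the goalkeeper's minimax is 1. These differ, so the equilibrium is in mixed strategies.
Let the goalkeeper play s1 with probability q. The kicker is indifferent when −7q + 2(1−q) = q − 2(1−q), giving q = 1/3.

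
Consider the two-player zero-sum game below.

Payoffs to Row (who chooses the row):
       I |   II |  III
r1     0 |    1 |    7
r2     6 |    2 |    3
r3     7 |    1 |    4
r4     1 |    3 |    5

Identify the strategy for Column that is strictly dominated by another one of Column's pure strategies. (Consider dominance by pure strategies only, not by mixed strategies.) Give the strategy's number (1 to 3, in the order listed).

Column prefers columns that give Row less. Compare III with II: 1 < 7, 2 < 3, 1 < 4, 3 < 5.
So II strictly dominates III for Column; III is strictly dominated.

3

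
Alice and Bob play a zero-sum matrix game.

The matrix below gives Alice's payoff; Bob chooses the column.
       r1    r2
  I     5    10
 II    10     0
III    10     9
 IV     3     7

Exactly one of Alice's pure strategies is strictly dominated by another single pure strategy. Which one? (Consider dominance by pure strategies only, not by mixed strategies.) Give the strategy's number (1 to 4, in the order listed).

4

Compare IV with I: 5 > 3, 10 > 7.
So I strictly dominates IV for Alice; IV is strictly dominated.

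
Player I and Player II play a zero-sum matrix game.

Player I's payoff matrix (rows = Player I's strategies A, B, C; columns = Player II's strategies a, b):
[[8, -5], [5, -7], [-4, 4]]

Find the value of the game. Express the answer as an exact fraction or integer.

4/7

Row B is strictly dominated by row A, so Player I never plays it.
The remaining 2×2 game on (A, C) × (a, b) has no saddle point. Let Player I play A with probability p; indifference gives 8p − 4(1−p) = −5p + 4(1−p), so p = 8/21.
Similarly Player II's optimal q on a is 3/7, and the value is 8·(3/7) + (-5)·(4/7) = 4/7.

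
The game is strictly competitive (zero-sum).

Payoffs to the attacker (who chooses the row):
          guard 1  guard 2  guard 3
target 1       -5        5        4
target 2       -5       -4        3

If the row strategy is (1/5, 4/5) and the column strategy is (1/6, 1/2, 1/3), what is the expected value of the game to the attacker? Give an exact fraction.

Against (1/6, 1/2, 1/3), each row's expected payoff is target 1: 3; target 2: -11/6.
Taking the (1/5, 4/5)-weighted average: (1/5)·(3) + (4/5)·(-11/6) = -13/15.

-13/15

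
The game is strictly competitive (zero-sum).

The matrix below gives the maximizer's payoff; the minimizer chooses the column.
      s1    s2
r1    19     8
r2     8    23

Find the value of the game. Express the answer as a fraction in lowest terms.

373/26

Row minima are 8 and 8, so the maximizer's maximin is 8; column maxima are 19 and 23, so the minimizer's minimax is 19. These differ, so the equilibrium is in mixed strategies.
Let the maximizer play r1 with probability p. The minimizer is indifferent when 19p + 8(1−p) = 8p + 23(1−p), giving p = 15/26.
Let the minimizer play s1 with probability q. The maximizer is indifferent when 19q + 8(1−q) = 8q + 23(1−q), giving q = 15/26.
The value is 19·(15/26) + (8)·(11/26) = 373/26.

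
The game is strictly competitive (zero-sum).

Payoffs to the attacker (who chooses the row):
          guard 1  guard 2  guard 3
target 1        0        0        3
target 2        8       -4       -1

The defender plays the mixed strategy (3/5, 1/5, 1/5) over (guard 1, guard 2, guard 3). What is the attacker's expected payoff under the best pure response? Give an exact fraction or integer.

target 1: (0)·(3/5) + (0)·(1/5) + (3)·(1/5) = 3/5.
target 2: (8)·(3/5) + (-4)·(1/5) + (-1)·(1/5) = 19/5.
The best pure response is target 2 with expected payoff 19/5.

19/5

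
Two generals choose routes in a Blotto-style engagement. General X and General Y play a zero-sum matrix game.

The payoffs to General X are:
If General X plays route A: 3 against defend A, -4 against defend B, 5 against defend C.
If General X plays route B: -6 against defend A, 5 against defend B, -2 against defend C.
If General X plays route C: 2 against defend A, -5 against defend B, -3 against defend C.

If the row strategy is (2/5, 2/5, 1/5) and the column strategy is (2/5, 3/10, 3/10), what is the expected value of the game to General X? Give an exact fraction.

-8/25

Against (2/5, 3/10, 3/10), each row's expected payoff is route A: 3/2; route B: -3/2; route C: -8/5.
Taking the (2/5, 2/5, 1/5)-weighted average: (2/5)·(3/2) + (2/5)·(-3/2) + (1/5)·(-8/5) = -8/25.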